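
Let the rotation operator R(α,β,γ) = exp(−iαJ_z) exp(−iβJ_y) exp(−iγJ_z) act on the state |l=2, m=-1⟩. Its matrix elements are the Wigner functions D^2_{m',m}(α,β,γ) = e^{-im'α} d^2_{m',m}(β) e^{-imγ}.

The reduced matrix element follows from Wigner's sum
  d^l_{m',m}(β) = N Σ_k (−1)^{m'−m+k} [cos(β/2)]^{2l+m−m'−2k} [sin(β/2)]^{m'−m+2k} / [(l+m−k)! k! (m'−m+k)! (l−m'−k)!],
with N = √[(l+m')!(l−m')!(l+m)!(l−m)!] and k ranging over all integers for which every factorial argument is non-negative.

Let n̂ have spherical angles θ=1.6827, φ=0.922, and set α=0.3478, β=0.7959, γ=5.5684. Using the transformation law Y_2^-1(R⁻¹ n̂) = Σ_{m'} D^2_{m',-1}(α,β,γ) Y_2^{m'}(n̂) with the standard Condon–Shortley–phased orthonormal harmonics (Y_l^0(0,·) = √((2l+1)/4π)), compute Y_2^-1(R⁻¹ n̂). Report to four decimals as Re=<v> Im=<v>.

Re=0.0590 Im=-0.3372

Need the full column D^2_{m',-1} for m'=−2..2 at α=0.3478, β=0.7959, γ=5.5684.
cos(β/2)=0.921857, sin(β/2)=0.387529
d^2_{-2,-1}: single k=1 term ⇒ +0.607192;  D = +0.607080-0.011648i
d^2_{-1,-1}: k∈[0..1] ⇒ +0.722196 -0.382876 = +0.339320;  D = +0.316726-0.121749i
d^2_{0,-1}: k∈[0..1] ⇒ -0.743655 +0.131417 = -0.612237;  D = -0.462382+0.401294i
d^2_{1,-1}: k∈[0..1] ⇒ +0.382876 -0.022554 = +0.360322;  D = +0.175338-0.314783i
d^2_{2,-1}: single k=0 term ⇒ -0.107302;  D = -0.017139+0.105924i
Y_2^{m'}(θ=1.6827,φ=0.922) and Σ D·Y over m':
  (+0.6071-0.0116i)·(-0.1029-0.3673i)  (+0.3167-0.1217i)·(-0.0518+0.0683i)  (-0.4624+0.4013i)·(-0.3036+0.0000i)  (+0.1753-0.3148i)·(+0.0518+0.0683i)  (-0.0171+0.1059i)·(-0.1029+0.3673i)
Y_2^-1(R⁻¹ n̂) = +0.058967-0.337200i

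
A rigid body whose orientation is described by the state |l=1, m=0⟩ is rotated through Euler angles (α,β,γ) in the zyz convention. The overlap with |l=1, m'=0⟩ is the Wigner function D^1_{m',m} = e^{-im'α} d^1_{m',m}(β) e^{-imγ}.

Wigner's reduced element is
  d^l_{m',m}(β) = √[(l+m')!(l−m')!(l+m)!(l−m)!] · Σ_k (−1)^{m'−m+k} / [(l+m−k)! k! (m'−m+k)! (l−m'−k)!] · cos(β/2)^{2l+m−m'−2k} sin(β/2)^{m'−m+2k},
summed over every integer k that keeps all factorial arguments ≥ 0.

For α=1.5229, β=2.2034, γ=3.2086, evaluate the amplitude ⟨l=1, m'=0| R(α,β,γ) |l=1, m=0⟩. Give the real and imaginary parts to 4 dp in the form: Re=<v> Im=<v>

Re=-0.5912 Im=0.0000

First d^1_{0,0}(β=2.2034), then the phase factors e^{-i(0)α} and e^{-i(0)γ}:
With c≡cos(β/2)=0.452080 and s≡sin(β/2)=0.891977, N=[1·1·1·1]^{1/2}=1.000000
k∈{0,1} keeps every argument non-negative
  k=0: (−1)^0·1.0000/(1)·0.4521^2·0.8920^0 = +0.204377
  k=1: (−1)^1·1.0000/(1)·0.4521^0·0.8920^2 = -0.795623
d^1_{0,0}(2.2034) = +0.204377 -0.795623 = -0.591247
Phases: e^{-i·(0)·1.5229}=+1.000000+0.000000i, e^{-i·(0)·3.2086}=+1.000000+0.000000i ⇒ D=-0.591247+0.000000i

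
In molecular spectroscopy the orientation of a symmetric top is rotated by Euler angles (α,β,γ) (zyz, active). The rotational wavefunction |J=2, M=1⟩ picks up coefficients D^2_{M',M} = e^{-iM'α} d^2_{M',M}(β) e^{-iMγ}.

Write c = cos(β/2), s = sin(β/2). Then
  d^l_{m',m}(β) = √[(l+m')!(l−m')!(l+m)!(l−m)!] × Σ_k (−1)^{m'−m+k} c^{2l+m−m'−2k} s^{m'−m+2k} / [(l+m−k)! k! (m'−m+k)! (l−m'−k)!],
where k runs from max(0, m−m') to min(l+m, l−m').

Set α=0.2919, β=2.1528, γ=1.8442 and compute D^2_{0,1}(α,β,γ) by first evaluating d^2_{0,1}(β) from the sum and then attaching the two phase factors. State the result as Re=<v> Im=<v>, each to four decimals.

Re=0.1519 Im=0.5415

D^2_{0,1}(0.2919,2.1528,1.8442) = e^{-i·0·0.2919}·d^2_{0,1}(2.1528)·e^{-i·1·1.8442}. Compute d first:
Half-angle: c=0.474500, s=0.880255. N=√(2·2·6·1)=4.898979
The bounds max(0,m−m')=1 and min(l+m,l−m')=2 give 2 terms
  k=1: (−1)^0·4.8990/(2)·0.4745^3·0.8803^1 = +0.230353
  k=2: (−1)^1·4.8990/(2)·0.4745^1·0.8803^3 = -0.792753
d^2_{0,1}(2.1528) = +0.230353 -0.792753 = -0.562400
Phases: e^{-i·(0)·0.2919}=+1.000000+0.000000i, e^{-i·(1)·1.8442}=-0.270010-0.962857i ⇒ D=+0.151854+0.541511i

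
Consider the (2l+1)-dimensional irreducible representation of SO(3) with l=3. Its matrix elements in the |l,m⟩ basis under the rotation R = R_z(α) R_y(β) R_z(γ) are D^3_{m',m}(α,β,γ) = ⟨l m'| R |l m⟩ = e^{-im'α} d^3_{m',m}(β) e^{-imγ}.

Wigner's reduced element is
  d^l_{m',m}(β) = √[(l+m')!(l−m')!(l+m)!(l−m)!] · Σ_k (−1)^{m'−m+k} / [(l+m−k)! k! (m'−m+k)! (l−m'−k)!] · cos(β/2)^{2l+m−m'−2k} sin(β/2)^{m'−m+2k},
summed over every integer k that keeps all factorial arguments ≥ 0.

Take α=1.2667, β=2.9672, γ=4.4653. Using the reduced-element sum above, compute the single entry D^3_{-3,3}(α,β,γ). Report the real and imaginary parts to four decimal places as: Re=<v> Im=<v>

Re=-0.9632 Im=0.1663

Split into d^3_{-3,3}(β=2.9672) × two z-phases.
With c≡cos(β/2)=0.087086 and s≡sin(β/2)=0.996201, N=[1·720·720·1]^{1/2}=720.000000
Admissible k: 6..6 (factorial args all ≥0)
  k=6: (−1)^0·720.0000/(720)·0.0871^0·0.9962^6 = +0.977420
d^3_{-3,3}(2.9672) = +0.977420
Phases: e^{-i·(-3)·1.2667}=-0.790907-0.611937i, e^{-i·(3)·4.4653}=+0.675223-0.737614i ⇒ D=-0.963161+0.166347i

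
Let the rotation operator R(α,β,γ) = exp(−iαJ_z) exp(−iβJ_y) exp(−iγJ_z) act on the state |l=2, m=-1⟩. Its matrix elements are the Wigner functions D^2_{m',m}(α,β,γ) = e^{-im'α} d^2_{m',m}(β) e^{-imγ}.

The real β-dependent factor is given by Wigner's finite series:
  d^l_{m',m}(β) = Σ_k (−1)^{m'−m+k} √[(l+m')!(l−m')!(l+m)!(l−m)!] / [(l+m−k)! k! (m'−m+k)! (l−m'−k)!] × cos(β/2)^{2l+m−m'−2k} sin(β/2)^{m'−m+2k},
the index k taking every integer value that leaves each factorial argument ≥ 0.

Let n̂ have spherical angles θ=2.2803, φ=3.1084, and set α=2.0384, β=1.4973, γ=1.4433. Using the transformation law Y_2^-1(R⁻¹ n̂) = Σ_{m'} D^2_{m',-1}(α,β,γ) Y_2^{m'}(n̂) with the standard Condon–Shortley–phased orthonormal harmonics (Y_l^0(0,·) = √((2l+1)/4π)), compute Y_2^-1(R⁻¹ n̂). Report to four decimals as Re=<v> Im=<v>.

Re=0.1818 Im=0.1429

Need the full column D^2_{m',-1} for m'=−2..2 at α=2.0384, β=1.4973, γ=1.4433.
cos(β/2)=0.732608, sin(β/2)=0.680650
d^2_{-2,-1}: single k=1 term ⇒ +0.535266;  D = +0.386841-0.369952i
d^2_{-1,-1}: k∈[0..1] ⇒ +0.288063 -0.745956 = -0.457893;  D = +0.431664+0.152748i
d^2_{0,-1}: k∈[0..1] ⇒ -0.655564 +0.565874 = -0.089690;  D = -0.011404-0.088962i
d^2_{1,-1}: k∈[0..1] ⇒ +0.745956 -0.214633 = +0.531323;  D = +0.439985-0.297855i
d^2_{2,-1}: single k=0 term ⇒ -0.462034;  D = +0.403667+0.224785i
Y_2^{m'}(θ=2.2803,φ=3.1084) and Σ D·Y over m':
  (+0.3868-0.3700i)·(+0.2219+0.0147i)  (+0.4317+0.1527i)·(+0.3816+0.0127i)  (-0.0114-0.0890i)·(+0.0862+0.0000i)  (+0.4400-0.2979i)·(-0.3816+0.0127i)  (+0.4037+0.2248i)·(+0.2219-0.0147i)
Y_2^-1(R⁻¹ n̂) = +0.181828+0.142887i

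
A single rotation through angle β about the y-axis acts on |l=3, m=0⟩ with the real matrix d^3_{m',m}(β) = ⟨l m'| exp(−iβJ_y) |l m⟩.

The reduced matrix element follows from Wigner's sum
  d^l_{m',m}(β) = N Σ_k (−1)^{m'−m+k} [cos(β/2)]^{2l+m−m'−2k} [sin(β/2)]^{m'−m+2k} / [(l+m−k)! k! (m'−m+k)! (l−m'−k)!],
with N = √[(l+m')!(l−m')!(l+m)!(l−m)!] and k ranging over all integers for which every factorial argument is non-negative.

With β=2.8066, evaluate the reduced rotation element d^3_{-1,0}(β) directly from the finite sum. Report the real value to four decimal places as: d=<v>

d^3_{-1,0}(β=2.8066) via Wigner's sum:
c=cos(2.8066/2)=0.166714, s=sin(2.8066/2)=0.986005; N=√[2·24·6·6]=41.569219
k∈{1,2,3} keeps every argument non-negative
  k=1: (−1)^0·41.5692/(12)·0.1667^5·0.9860^1 = +0.000440
  k=2: (−1)^1·41.5692/(4)·0.1667^3·0.9860^3 = -0.046160
  k=3: (−1)^2·41.5692/(12)·0.1667^1·0.9860^5 = +0.538220
d^3_{-1,0}(2.8066) = +0.000440 -0.046160 +0.538220 = +0.492499

d=0.4925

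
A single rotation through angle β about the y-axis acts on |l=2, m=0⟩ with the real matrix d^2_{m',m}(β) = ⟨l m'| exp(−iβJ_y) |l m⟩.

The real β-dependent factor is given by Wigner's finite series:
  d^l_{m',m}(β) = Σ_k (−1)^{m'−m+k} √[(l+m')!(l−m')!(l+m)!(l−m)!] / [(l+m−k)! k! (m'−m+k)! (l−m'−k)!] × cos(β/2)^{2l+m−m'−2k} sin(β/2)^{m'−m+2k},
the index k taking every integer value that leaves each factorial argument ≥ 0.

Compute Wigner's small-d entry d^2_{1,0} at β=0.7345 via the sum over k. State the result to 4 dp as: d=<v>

d^2_{1,0}(β=0.7345) via Wigner's sum:
With c≡cos(β/2)=0.933318 and s≡sin(β/2)=0.359050, N=[6·1·2·2]^{1/2}=4.898979
k: max(0,(0)−(1))=0 … min(2+(0),2−(1))=1
  k=0: (−1)^1·4.8990/(2)·0.9333^3·0.3591^1 = -0.715023
  k=1: (−1)^2·4.8990/(2)·0.9333^1·0.3591^3 = +0.105821
d^2_{1,0}(0.7345) = -0.715023 +0.105821 = -0.609202

d=-0.6092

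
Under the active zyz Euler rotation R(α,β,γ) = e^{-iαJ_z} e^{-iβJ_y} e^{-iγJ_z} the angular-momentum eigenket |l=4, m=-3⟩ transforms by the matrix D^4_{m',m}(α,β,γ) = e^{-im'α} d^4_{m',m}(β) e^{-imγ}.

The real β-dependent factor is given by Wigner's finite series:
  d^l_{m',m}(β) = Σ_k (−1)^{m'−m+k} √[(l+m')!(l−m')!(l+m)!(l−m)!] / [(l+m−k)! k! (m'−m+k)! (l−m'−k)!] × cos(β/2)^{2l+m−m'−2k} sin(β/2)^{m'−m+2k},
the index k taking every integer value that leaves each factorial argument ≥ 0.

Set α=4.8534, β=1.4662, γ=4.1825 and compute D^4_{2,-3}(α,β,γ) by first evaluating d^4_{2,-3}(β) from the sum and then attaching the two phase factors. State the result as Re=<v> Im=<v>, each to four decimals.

D^4_{2,-3}(4.8534,1.4662,4.1825) = e^{-i·2·4.8534}·d^4_{2,-3}(1.4662)·e^{-i·-3·4.1825}. Compute d first:
With c≡cos(β/2)=0.743104 and s≡sin(β/2)=0.669176, N=[720·2·1·5040]^{1/2}=2693.993318
The bounds max(0,m−m')=0 and min(l+m,l−m')=1 give 2 terms
  k=0: (−1)^5·2693.9933/(240)·0.7431^3·0.6692^5 = -0.618068
  k=1: (−1)^6·2693.9933/(720)·0.7431^1·0.6692^7 = +0.167070
d^4_{2,-3}(1.4662) = -0.618068 +0.167070 = -0.450999
Attach z-rotation phases: D = e^{-i(2)(4.8534)}·(-0.450999)·e^{-i(-3)(4.1825)} = +0.430736-0.133664i

Re=0.4307 Im=-0.1337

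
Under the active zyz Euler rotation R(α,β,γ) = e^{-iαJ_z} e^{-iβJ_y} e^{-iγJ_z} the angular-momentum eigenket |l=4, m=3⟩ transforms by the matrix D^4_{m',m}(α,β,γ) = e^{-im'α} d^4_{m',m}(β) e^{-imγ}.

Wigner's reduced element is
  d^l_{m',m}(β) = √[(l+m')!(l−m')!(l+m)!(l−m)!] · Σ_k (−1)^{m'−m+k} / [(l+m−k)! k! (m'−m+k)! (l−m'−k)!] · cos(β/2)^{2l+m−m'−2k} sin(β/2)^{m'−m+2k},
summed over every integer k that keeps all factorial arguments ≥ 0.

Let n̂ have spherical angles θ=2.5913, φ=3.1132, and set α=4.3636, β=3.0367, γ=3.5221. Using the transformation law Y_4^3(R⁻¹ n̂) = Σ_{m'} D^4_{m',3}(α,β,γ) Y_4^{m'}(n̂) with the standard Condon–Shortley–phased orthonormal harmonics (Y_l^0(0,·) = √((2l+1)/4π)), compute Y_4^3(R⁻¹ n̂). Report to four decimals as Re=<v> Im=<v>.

Need the full column D^4_{m',3} for m'=−4..4 at α=4.3636, β=3.0367, γ=3.5221.
cos(β/2)=0.052422, sin(β/2)=0.998625
d^4_{-4,3}: single k=7 term ⇒ +0.146851;  D = +0.120793+0.083513i
d^4_{-3,3}: k∈[6..7] ⇒ +0.019079 -0.989053 = -0.969974;  D = +0.791076-0.561292i
d^4_{-2,3}: k∈[5..6] ⇒ +0.001606 -0.194266 = -0.192660;  D = +0.051073+0.185767i
d^4_{-1,3}: k∈[4..5] ⇒ +0.000099 -0.021633 = -0.021534;  D = -0.021464-0.001731i
d^4_{0,3}: k∈[3..4] ⇒ +0.000005 -0.001693 = -0.001688;  D = +0.000703-0.001535i
d^4_{1,3}: k∈[2..3] ⇒ +0.000000 -0.000099 = -0.000099;  D = +0.000071+0.000070i
d^4_{2,3}: k∈[1..2] ⇒ +0.000000 -0.000004 = -0.000004;  D = -0.000004+0.000002i
d^4_{3,3}: k∈[0..1] ⇒ +0.000000 -0.000000 = -0.000000;  D = -0.000000-0.000000i
d^4_{4,3}: single k=0 term ⇒ -0.000000;  D = +0.000000+0.000000i
Y_4^{m'}(θ=2.5913,φ=3.1132) and Σ D·Y over m':
  (+0.1208+0.0835i)·(+0.0329+0.0038i)  (+0.7911-0.5613i)·(+0.1520+0.0130i)  (+0.0511+0.1858i)·(+0.3732+0.0212i)  (-0.0215-0.0017i)·(+0.4397+0.0125i)  (+0.0007-0.0015i)·(-0.0340+0.0000i)  (+0.0001+0.0001i)·(-0.4397+0.0125i)  (-0.0000+0.0000i)·(+0.3732-0.0212i)  (-0.0000-0.0000i)·(-0.1520+0.0130i)  (+0.0000+0.0000i)·(+0.0329-0.0038i)
Y_4^3(R⁻¹ n̂) = +0.136846-0.002460i

Re=0.1368 Im=-0.0025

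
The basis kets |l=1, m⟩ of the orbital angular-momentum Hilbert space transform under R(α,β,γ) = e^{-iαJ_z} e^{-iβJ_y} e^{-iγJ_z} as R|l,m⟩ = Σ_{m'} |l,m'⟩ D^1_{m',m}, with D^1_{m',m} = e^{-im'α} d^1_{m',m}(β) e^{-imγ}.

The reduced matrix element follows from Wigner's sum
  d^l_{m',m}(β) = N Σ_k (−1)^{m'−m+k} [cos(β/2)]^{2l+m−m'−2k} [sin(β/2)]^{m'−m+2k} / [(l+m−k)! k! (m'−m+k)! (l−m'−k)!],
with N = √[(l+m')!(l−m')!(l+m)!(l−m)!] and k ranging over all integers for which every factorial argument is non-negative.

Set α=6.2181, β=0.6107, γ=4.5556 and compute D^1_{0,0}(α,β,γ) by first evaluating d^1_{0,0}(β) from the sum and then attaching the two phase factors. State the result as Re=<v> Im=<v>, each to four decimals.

D^1_{0,0}(6.2181,0.6107,4.5556) = e^{-i·0·6.2181}·d^1_{0,0}(0.6107)·e^{-i·0·4.5556}. Compute d first:
Half-angle: c=0.953742, s=0.300627. N=√(1·1·1·1)=1.000000
The bounds max(0,m−m')=0 and min(l+m,l−m')=1 give 2 terms
  k=0: (−1)^0·1.0000/(1)·0.9537^2·0.3006^0 = +0.909623
  k=1: (−1)^1·1.0000/(1)·0.9537^0·0.3006^2 = -0.090377
d^1_{0,0}(0.6107) = +0.909623 -0.090377 = +0.819247
Phases: e^{-i·(0)·6.2181}=+1.000000+0.000000i, e^{-i·(0)·4.5556}=+1.000000+0.000000i ⇒ D=+0.819247+0.000000i

Re=0.8192 Im=0.0000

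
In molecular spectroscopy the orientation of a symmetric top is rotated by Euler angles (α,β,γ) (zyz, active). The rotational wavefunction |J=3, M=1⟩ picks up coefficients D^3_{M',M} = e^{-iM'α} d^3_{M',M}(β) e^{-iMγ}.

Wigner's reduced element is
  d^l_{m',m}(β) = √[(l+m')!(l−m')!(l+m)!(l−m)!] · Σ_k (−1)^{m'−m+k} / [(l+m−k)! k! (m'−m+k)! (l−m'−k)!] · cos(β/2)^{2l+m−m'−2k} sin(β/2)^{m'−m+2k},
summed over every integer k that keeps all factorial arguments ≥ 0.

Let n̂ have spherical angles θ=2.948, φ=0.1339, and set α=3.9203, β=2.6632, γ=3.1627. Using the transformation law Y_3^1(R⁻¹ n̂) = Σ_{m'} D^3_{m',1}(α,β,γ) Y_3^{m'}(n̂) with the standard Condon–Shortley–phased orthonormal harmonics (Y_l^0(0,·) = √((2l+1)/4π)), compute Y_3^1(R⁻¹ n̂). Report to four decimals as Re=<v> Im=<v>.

Need the full column D^3_{m',1} for m'=−3..3 at α=3.9203, β=2.6632, γ=3.1627.
cos(β/2)=0.236922, sin(β/2)=0.971529
d^3_{-3,1}: single k=4 term ⇒ +0.193677;  D = -0.131196+0.142472i
d^3_{-2,1}: k∈[3..4] ⇒ +0.077128 -0.648460 = -0.571332;  D = +0.019701+0.570992i
d^3_{-1,1}: k∈[2..4] ⇒ +0.017844 -0.400058 +0.840880 = +0.458665;  D = +0.333214+0.315185i
d^3_{0,1}: k∈[1..3] ⇒ +0.002512 -0.126734 +0.710353 = +0.586131;  D = -0.586000+0.012371i
d^3_{1,1}: k∈[0..2] ⇒ +0.000177 -0.023792 +0.300044 = +0.276429;  D = +0.192627-0.198262i
d^3_{2,1}: k∈[0..1] ⇒ -0.002293 +0.077128 = +0.074835;  D = +0.000578+0.074832i
d^3_{3,1}: single k=0 term ⇒ +0.011518;  D = -0.008153-0.008136i
Y_3^{m'}(θ=2.948,φ=0.1339) and Σ D·Y over m':
  (-0.1312+0.1425i)·(+0.0027-0.0012i)  (+0.0197+0.5710i)·(-0.0358+0.0098i)  (+0.3332+0.3152i)·(+0.2351-0.0317i)  (-0.5860+0.0124i)·(-0.6646+0.0000i)  (+0.1926-0.1983i)·(-0.2351-0.0317i)  (+0.0006+0.0748i)·(-0.0358-0.0098i)  (-0.0082-0.0081i)·(-0.0027-0.0012i)
Y_3^1(R⁻¹ n̂) = +0.420450+0.073467i

Re=0.4204 Im=0.0735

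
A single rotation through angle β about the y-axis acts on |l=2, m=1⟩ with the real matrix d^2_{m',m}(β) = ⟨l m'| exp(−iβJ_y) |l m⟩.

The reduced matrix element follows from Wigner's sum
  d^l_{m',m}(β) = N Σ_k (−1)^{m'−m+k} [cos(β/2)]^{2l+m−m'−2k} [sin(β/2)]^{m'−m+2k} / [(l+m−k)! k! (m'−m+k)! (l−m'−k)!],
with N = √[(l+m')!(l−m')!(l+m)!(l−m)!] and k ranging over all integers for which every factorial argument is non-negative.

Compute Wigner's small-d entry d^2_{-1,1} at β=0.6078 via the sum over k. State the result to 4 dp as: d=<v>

d^2_{-1,1}(β=0.6078) via Wigner's sum:
c=cos(0.6078/2)=0.954177, s=sin(0.6078/2)=0.299244; N=√[1·6·6·1]=6.000000
Admissible k: 2..3 (factorial args all ≥0)
  k=2: (−1)^0·6.0000/(2)·0.9542^2·0.2992^2 = +0.244585
  k=3: (−1)^1·6.0000/(6)·0.9542^0·0.2992^4 = -0.008019
d^2_{-1,1}(0.6078) = +0.244585 -0.008019 = +0.236566

d=0.2366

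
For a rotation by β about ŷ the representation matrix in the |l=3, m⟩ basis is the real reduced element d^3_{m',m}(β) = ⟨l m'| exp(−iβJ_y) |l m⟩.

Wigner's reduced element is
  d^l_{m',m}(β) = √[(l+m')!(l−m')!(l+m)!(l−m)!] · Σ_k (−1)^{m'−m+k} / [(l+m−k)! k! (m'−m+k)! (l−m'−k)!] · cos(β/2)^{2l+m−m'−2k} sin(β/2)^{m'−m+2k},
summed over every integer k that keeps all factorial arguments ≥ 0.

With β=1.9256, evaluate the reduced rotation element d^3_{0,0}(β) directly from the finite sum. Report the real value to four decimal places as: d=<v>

d^3_{0,0}(β=1.9256) via Wigner's sum:
c=cos(1.9256/2)=0.571224, s=sin(1.9256/2)=0.820794; N=√[6·6·6·6]=36.000000
The bounds max(0,m−m')=0 and min(l+m,l−m')=3 give 4 terms
  k=0: (−1)^0·36.0000/(36)·0.5712^6·0.8208^0 = +0.034741
  k=1: (−1)^1·36.0000/(4)·0.5712^4·0.8208^2 = -0.645560
  k=2: (−1)^2·36.0000/(4)·0.5712^2·0.8208^4 = +1.332885
  k=3: (−1)^3·36.0000/(36)·0.5712^0·0.8208^6 = -0.305778
d^3_{0,0}(1.9256) = +0.034741 -0.645560 +1.332885 -0.305778 = +0.416287

d=0.4163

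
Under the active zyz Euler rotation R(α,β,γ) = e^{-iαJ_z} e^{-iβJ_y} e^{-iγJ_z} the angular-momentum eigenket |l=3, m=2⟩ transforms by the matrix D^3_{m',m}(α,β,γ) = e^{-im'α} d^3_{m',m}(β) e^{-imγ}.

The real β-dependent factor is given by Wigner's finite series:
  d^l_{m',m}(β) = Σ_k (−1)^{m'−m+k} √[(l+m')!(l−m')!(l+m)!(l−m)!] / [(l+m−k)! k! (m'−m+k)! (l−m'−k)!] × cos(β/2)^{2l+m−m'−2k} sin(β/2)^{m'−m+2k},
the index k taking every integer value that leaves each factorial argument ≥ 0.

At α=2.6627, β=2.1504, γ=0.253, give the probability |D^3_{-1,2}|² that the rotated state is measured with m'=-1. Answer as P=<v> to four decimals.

Split into d^3_{-1,2}(β=2.1504) × two z-phases.
Half-angle: c=0.475556, s=0.879685. N=√(2·24·120·1)=75.894664
k: max(0,(2)−(-1))=3 … min(3+(2),3−(-1))=4
  k=3: (−1)^0·75.8947/(12)·0.4756^3·0.8797^3 = +0.463039
  k=4: (−1)^1·75.8947/(24)·0.4756^1·0.8797^5 = -0.792207
d^3_{-1,2}(2.1504) = +0.463039 -0.792207 = -0.329168
|D^3_{-1,2}|² = |d^3_{-1,2}(β)|² = (-0.329168)² = 0.108351 (the z-rotation phases have unit modulus)

P=0.1084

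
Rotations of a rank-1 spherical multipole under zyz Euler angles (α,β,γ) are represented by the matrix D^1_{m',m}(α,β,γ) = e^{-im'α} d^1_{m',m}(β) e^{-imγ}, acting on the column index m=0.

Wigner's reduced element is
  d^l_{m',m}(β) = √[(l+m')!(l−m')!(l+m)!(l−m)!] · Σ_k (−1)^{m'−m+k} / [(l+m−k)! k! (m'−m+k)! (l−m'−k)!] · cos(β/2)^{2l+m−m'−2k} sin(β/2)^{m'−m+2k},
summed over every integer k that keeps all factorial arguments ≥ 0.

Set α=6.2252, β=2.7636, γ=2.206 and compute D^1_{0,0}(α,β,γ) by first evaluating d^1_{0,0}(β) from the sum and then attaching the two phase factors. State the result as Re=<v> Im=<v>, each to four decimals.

Re=-0.9294 Im=0.0000

D^1_{0,0}(6.2252,2.7636,2.206) = e^{-i·0·6.2252}·d^1_{0,0}(2.7636)·e^{-i·0·2.206}. Compute d first:
With c≡cos(β/2)=0.187873 and s≡sin(β/2)=0.982193, N=[1·1·1·1]^{1/2}=1.000000
k∈{0,1} keeps every argument non-negative
  k=0: (−1)^0·1.0000/(1)·0.1879^2·0.9822^0 = +0.035296
  k=1: (−1)^1·1.0000/(1)·0.1879^0·0.9822^2 = -0.964704
d^1_{0,0}(2.7636) = +0.035296 -0.964704 = -0.929407
Phases: e^{-i·(0)·6.2252}=+1.000000+0.000000i, e^{-i·(0)·2.206}=+1.000000+0.000000i ⇒ D=-0.929407+0.000000i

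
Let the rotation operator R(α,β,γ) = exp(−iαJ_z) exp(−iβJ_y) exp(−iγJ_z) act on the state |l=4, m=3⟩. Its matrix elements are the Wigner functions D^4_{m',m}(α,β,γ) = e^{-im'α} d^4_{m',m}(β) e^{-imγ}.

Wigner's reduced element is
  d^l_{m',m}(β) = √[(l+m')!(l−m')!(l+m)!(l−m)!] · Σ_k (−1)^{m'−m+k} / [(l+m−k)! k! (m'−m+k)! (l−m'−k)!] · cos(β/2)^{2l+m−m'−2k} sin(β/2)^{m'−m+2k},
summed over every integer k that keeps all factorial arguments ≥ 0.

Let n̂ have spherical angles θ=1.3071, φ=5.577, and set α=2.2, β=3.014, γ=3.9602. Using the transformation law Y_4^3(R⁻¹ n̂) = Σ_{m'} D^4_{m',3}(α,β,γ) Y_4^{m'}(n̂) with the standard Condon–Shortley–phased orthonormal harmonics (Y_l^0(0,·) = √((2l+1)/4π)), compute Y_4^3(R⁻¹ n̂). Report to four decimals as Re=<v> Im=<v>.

Re=0.3749 Im=-0.0192

Need the full column D^4_{m',3} for m'=−4..4 at α=2.2, β=3.014, γ=3.9602.
cos(β/2)=0.063753, sin(β/2)=0.997966
d^4_{-4,3}: single k=7 term ⇒ +0.177769;  D = -0.177438-0.010836i
d^4_{-3,3}: k∈[6..7] ⇒ +0.028106 -0.983841 = -0.955735;  D = -0.514305-0.805556i
d^4_{-2,3}: k∈[5..6] ⇒ +0.002879 -0.235166 = -0.232287;  D = -0.084730+0.216282i
d^4_{-1,3}: k∈[4..5] ⇒ +0.000217 -0.031869 = -0.031652;  D = +0.030622-0.008009i
d^4_{0,3}: k∈[3..4] ⇒ +0.000012 -0.003035 = -0.003023;  D = -0.002339-0.001914i
d^4_{1,3}: k∈[2..3] ⇒ +0.000001 -0.000217 = -0.000216;  D = -0.000012+0.000216i
d^4_{2,3}: k∈[1..2] ⇒ +0.000000 -0.000012 = -0.000012;  D = +0.000010-0.000006i
d^4_{3,3}: k∈[0..1] ⇒ +0.000000 -0.000000 = -0.000000;  D = -0.000000-0.000000i
d^4_{4,3}: single k=0 term ⇒ -0.000000;  D = +0.000000+0.000000i
Y_4^{m'}(θ=1.3071,φ=5.577) and Σ D·Y over m':
  (-0.1774-0.0108i)·(-0.3653+0.1198i)  (-0.5143-0.8056i)·(-0.1529+0.2506i)  (-0.0847+0.2163i)·(-0.0258-0.1615i)  (+0.0306-0.0080i)·(-0.2287-0.1950i)  (-0.0023-0.0019i)·(+0.1188+0.0000i)  (-0.0000+0.0002i)·(+0.2287-0.1950i)  (+0.0000-0.0000i)·(-0.0258+0.1615i)  (-0.0000-0.0000i)·(+0.1529+0.2506i)  (+0.0000+0.0000i)·(-0.3653-0.1198i)
Y_4^3(R⁻¹ n̂) = +0.374943-0.019247i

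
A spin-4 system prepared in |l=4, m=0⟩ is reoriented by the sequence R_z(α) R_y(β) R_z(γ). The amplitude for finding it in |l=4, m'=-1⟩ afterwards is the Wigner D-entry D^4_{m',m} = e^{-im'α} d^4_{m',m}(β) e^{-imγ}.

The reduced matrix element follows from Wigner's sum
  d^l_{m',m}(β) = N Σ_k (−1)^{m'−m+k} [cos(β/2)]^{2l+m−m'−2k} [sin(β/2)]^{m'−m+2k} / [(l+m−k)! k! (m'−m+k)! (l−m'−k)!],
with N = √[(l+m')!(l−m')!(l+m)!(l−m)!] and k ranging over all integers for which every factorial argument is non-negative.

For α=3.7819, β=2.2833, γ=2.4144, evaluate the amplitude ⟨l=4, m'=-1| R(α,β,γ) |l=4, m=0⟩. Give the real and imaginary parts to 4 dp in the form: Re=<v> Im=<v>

Re=-0.0019 Im=-0.0014

D^4_{-1,0}(3.7819,2.2833,2.4144) = e^{-i·-1·3.7819}·d^4_{-1,0}(2.2833)·e^{-i·0·2.4144}. Compute d first:
With c≡cos(β/2)=0.416095 and s≡sin(β/2)=0.909321, N=[6·120·24·24]^{1/2}=643.987578
k: max(0,(0)−(-1))=1 … min(4+(0),4−(-1))=4
  k=1: (−1)^0·643.9876/(144)·0.4161^7·0.9093^1 = +0.008782
  k=2: (−1)^1·643.9876/(24)·0.4161^5·0.9093^3 = -0.251640
  k=3: (−1)^2·643.9876/(24)·0.4161^3·0.9093^5 = +1.201793
  k=4: (−1)^3·643.9876/(144)·0.4161^1·0.9093^7 = -0.956596
d^4_{-1,0}(2.2833) = +0.008782 -0.251640 +1.201793 -0.956596 = +0.002338
D = (-0.801912-0.597442i)·(+0.002338)·(+1.000000+0.000000i) = -0.001875-0.001397i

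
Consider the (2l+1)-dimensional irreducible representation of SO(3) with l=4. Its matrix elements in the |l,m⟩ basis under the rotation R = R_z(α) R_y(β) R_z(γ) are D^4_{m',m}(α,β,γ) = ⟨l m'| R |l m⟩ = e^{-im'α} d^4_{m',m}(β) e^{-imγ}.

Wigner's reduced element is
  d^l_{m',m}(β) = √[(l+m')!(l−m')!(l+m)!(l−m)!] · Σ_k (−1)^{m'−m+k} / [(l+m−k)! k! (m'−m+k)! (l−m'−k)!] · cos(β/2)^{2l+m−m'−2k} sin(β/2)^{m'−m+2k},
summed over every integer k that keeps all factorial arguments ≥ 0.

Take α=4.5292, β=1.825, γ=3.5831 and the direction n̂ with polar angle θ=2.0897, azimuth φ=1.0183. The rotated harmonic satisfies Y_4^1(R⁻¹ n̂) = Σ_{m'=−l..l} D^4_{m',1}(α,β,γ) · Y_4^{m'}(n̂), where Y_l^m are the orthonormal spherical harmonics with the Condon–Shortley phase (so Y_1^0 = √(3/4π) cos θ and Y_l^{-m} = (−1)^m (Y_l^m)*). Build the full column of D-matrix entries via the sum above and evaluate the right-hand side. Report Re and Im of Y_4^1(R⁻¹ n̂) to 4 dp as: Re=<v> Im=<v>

Need the full column D^4_{m',1} for m'=−4..4 at α=4.5292, β=1.825, γ=3.5831.
cos(β/2)=0.611770, sin(β/2)=0.791036
d^4_{-4,1}: single k=5 term ⇒ +0.530688;  D = -0.204964+0.489509i
d^4_{-3,1}: k∈[4..5] ⇒ +0.725531 -0.727818 = -0.002287;  D = +0.001913+0.001253i
d^4_{-2,1}: k∈[3..5] ⇒ +0.599852 -1.504358 +0.503033 = -0.401472;  D = -0.277429+0.290195i
d^4_{-1,1}: k∈[2..5] ⇒ +0.328036 -1.645350 +1.375447 -0.153309 = -0.095176;  D = -0.055664-0.077201i
d^4_{0,1}: k∈[1..4] ⇒ +0.113456 -1.138140 +1.902879 -0.530244 = +0.347952;  D = -0.314586+0.148681i
d^4_{1,1}: k∈[0..3] ⇒ +0.019620 -0.492054 +1.645350 -0.916965 = +0.255952;  D = -0.065384-0.247459i
d^4_{2,1}: k∈[0..2] ⇒ -0.107634 +0.899778 -1.002905 = -0.210761;  D = -0.210167+0.015819i
d^4_{3,1}: k∈[0..1] ⇒ +0.260370 -0.725531 = -0.465161;  D = +0.050167-0.462448i
d^4_{4,1}: single k=0 term ⇒ -0.317412;  D = +0.304045+0.091144i
Y_4^{m'}(θ=2.0897,φ=1.0183) and Σ D·Y over m':
  (-0.2050+0.4895i)·(-0.1501+0.2019i)  (+0.0019+0.0013i)·(+0.4049+0.0352i)  (-0.2774+0.2902i)·(-0.0818-0.1626i)  (-0.0557-0.0772i)·(+0.1367-0.2217i)  (-0.3146+0.1487i)·(-0.2392+0.0000i)  (-0.0654-0.2475i)·(-0.1367-0.2217i)  (-0.2102+0.0158i)·(-0.0818+0.1626i)  (+0.0502-0.4624i)·(-0.4049+0.0352i)  (+0.3040+0.0911i)·(-0.1501-0.2019i)
Y_4^1(R⁻¹ n̂) = -0.009541+0.000111i

Re=-0.0095 Im=0.0001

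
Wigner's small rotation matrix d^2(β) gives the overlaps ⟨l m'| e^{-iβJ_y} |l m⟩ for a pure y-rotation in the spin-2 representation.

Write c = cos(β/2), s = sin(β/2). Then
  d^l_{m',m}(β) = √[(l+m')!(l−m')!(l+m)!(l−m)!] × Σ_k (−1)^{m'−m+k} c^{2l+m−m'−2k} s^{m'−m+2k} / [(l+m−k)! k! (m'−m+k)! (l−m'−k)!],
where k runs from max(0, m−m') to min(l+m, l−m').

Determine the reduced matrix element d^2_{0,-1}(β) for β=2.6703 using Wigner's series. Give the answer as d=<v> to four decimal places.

d=0.4955

d^2_{0,-1}(β=2.6703) via Wigner's sum:
c=cos(2.6703/2)=0.233471, s=sin(2.6703/2)=0.972364; N=√[2·2·1·6]=4.898979
k∈{0,1} keeps every argument non-negative
  k=0: (−1)^1·4.8990/(2)·0.2335^3·0.9724^1 = -0.030311
  k=1: (−1)^2·4.8990/(2)·0.2335^1·0.9724^3 = +0.525770
d^2_{0,-1}(2.6703) = -0.030311 +0.525770 = +0.495458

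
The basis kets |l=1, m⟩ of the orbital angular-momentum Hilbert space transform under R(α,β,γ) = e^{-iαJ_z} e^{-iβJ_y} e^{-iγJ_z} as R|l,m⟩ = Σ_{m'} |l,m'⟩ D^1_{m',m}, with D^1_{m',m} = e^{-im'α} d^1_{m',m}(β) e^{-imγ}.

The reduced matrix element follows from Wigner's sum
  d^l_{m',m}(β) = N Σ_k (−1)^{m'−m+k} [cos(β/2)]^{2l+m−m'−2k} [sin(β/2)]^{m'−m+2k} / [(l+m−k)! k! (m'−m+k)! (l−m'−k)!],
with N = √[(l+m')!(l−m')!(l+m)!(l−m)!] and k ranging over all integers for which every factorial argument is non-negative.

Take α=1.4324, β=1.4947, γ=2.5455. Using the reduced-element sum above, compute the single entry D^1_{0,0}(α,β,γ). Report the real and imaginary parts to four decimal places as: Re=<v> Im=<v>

Re=0.0760 Im=0.0000

D^1_{0,0}(1.4324,1.4947,2.5455) = e^{-i·0·1.4324}·d^1_{0,0}(1.4947)·e^{-i·0·2.5455}. Compute d first:
With c≡cos(β/2)=0.733493 and s≡sin(β/2)=0.679697, N=[1·1·1·1]^{1/2}=1.000000
k∈{0,1} keeps every argument non-negative
  k=0: (−1)^0·1.0000/(1)·0.7335^2·0.6797^0 = +0.538011
  k=1: (−1)^1·1.0000/(1)·0.7335^0·0.6797^2 = -0.461989
d^1_{0,0}(1.4947) = +0.538011 -0.461989 = +0.076023
Phases: e^{-i·(0)·1.4324}=+1.000000+0.000000i, e^{-i·(0)·2.5455}=+1.000000+0.000000i ⇒ D=+0.076023+0.000000i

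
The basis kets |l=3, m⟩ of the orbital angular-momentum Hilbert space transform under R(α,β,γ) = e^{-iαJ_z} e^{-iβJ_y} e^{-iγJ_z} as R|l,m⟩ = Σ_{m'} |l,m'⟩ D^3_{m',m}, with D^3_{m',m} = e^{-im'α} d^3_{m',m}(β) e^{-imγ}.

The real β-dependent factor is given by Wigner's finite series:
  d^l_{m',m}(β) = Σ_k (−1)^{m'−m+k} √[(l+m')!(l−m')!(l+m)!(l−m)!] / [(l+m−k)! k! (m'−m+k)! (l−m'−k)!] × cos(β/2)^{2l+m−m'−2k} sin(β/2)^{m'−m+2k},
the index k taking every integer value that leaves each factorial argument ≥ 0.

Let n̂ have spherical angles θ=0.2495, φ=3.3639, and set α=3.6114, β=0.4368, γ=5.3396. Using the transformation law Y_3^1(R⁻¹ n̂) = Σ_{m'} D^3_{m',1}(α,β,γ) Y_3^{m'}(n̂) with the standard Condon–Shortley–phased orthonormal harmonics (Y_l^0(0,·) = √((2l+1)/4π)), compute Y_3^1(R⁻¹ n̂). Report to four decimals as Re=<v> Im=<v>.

Need the full column D^3_{m',1} for m'=−3..3 at α=3.6114, β=0.4368, γ=5.3396.
cos(β/2)=0.976245, sin(β/2)=0.216668
d^3_{-3,1}: single k=4 term ⇒ +0.008135;  D = +0.005734-0.005770i
d^3_{-2,1}: k∈[3..4] ⇒ +0.059854 -0.001474 = +0.058380;  D = -0.017943+0.055554i
d^3_{-1,1}: k∈[2..4] ⇒ +0.255845 -0.016803 +0.000103 = +0.239145;  D = -0.037487-0.236189i
d^3_{0,1}: k∈[1..3] ⇒ +0.665549 -0.098350 +0.001615 = +0.568814;  D = +0.333831+0.460551i
d^3_{1,1}: k∈[0..2] ⇒ +0.865673 -0.341126 +0.012602 = +0.537149;  D = -0.477983-0.245075i
d^3_{2,1}: k∈[0..1] ⇒ -0.607560 +0.059854 = -0.547707;  D = -0.547703-0.002175i
d^3_{3,1}: single k=0 term ⇒ +0.165147;  D = -0.147550+0.074179i
Y_3^{m'}(θ=0.2495,φ=3.3639) and Σ D·Y over m':
  (+0.0057-0.0058i)·(-0.0049+0.0039i)  (-0.0179+0.0556i)·(+0.0545-0.0260i)  (-0.0375-0.2362i)·(-0.2876+0.0650i)  (+0.3338+0.4606i)·(+0.6130+0.0000i)  (-0.4780-0.2451i)·(+0.2876+0.0650i)  (-0.5477-0.0022i)·(+0.0545+0.0260i)  (-0.1475+0.0742i)·(+0.0049+0.0039i)
Y_3^1(R⁻¹ n̂) = +0.078879+0.235246i

Re=0.0789 Im=0.2352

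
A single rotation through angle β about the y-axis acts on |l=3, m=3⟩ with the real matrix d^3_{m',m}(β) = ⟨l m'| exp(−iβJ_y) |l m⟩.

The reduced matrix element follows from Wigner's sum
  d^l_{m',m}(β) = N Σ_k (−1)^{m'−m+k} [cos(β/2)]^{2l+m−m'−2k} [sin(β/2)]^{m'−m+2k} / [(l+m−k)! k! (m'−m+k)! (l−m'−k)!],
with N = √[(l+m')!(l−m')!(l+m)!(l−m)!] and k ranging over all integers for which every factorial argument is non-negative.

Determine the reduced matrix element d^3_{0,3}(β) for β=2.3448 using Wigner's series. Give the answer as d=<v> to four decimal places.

d^3_{0,3}(β=2.3448) via Wigner's sum:
Half-angle: c=0.387941, s=0.921684. N=√(6·6·720·1)=160.996894
k: max(0,(3)−(0))=3 … min(3+(3),3−(0))=3
  k=3: (−1)^0·160.9969/(36)·0.3879^3·0.9217^3 = +0.204436
d^3_{0,3}(2.3448) = +0.204436

d=0.2044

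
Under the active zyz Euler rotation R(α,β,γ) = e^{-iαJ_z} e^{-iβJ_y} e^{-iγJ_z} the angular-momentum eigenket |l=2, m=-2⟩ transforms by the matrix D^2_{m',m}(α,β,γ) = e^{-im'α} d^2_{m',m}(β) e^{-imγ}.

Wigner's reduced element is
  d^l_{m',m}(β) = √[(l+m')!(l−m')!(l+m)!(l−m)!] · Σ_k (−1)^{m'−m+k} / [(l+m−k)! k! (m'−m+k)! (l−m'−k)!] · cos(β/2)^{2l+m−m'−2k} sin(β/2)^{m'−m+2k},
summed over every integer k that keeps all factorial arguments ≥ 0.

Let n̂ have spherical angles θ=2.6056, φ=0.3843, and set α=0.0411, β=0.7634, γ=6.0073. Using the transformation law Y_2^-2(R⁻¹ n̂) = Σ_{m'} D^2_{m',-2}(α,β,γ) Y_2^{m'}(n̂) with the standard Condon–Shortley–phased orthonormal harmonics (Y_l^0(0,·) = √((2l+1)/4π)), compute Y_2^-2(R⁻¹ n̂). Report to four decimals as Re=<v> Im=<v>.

Re=0.2166 Im=-0.2801

Need the full column D^2_{m',-2} for m'=−2..2 at α=0.0411, β=0.7634, γ=6.0073.
cos(β/2)=0.928033, sin(β/2)=0.372499
d^2_{-2,-2}: single k=0 term ⇒ +0.741743;  D = +0.661458-0.335641i
d^2_{-1,-2}: single k=0 term ⇒ -0.595449;  D = -0.519480+0.291033i
d^2_{0,-2}: single k=0 term ⇒ +0.292719;  D = +0.249279-0.153442i
d^2_{1,-2}: single k=0 term ⇒ -0.095933;  D = -0.079561+0.053602i
d^2_{2,-2}: single k=0 term ⇒ +0.019253;  D = +0.015512-0.011404i
Y_2^{m'}(θ=2.6056,φ=0.3843) and Σ D·Y over m':
  (+0.6615-0.3356i)·(+0.0724-0.0700i)  (-0.5195+0.2910i)·(-0.3145+0.1272i)  (+0.2493-0.1534i)·(+0.3840+0.0000i)  (-0.0796+0.0536i)·(+0.3145+0.1272i)  (+0.0155-0.0114i)·(+0.0724+0.0700i)
Y_2^-2(R⁻¹ n̂) = +0.216560-0.280139i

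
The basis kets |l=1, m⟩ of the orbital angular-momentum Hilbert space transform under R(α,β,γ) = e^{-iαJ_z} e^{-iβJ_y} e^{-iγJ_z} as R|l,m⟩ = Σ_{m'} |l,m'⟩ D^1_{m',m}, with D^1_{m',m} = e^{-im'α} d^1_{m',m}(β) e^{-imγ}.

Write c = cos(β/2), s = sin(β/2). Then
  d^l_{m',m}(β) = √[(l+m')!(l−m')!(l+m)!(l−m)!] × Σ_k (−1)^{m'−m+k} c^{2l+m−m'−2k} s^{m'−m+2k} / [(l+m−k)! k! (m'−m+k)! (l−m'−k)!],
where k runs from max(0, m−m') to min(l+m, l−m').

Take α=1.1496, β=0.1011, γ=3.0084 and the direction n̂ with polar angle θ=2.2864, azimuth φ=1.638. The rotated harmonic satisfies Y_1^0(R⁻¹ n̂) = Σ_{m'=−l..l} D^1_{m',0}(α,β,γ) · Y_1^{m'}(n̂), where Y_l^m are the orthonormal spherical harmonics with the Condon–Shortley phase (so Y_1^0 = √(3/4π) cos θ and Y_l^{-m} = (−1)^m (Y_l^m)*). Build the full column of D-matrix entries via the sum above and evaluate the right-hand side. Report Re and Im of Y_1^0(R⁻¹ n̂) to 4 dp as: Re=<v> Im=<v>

Re=-0.2861 Im=0.0000

Need the full column D^1_{m',0} for m'=−1..1 at α=1.1496, β=0.1011, γ=3.0084.
cos(β/2)=0.998723, sin(β/2)=0.050528
d^1_{-1,0}: single k=1 term ⇒ +0.071367;  D = +0.029178+0.065129i
d^1_{0,0}: k∈[0..1] ⇒ +0.997447 -0.002553 = +0.994894;  D = +0.994894+0.000000i
d^1_{1,0}: single k=0 term ⇒ -0.071367;  D = -0.029178+0.065129i
Y_1^{m'}(θ=2.2864,φ=1.638) and Σ D·Y over m':
  (+0.0292+0.0651i)·(-0.0175-0.2602i)  (+0.9949+0.0000i)·(-0.3206+0.0000i)  (-0.0292+0.0651i)·(+0.0175-0.2602i)
Y_1^0(R⁻¹ n̂) = -0.286056+0.000000i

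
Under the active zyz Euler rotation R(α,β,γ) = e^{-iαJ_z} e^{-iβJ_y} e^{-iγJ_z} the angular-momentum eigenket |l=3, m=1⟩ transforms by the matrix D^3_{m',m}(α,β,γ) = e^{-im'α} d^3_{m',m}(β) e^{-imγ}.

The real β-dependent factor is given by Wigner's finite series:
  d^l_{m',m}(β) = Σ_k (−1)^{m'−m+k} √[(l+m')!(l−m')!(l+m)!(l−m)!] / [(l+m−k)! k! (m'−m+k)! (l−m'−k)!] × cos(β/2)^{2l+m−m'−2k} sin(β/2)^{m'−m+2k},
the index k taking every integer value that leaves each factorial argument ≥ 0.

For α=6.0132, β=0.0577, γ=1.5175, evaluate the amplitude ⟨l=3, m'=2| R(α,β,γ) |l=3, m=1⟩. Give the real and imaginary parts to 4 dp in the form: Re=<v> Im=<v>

Re=-0.0508 Im=0.0753

First d^3_{2,1}(β=0.0577), then the phase factors e^{-i(2)α} and e^{-i(1)γ}:
Half-angle: c=0.999584, s=0.028846. N=√(120·1·24·2)=75.894664
k: max(0,(1)−(2))=0 … min(3+(1),3−(2))=1
  k=0: (−1)^1·75.8947/(24)·0.9996^5·0.0288^1 = -0.091029
  k=1: (−1)^2·75.8947/(12)·0.9996^3·0.0288^3 = +0.000152
d^3_{2,1}(0.0577) = -0.091029 +0.000152 = -0.090878
Attach z-rotation phases: D = e^{-i(2)(6.0132)}·(-0.090878)·e^{-i(1)(1.5175)} = -0.050807+0.075348i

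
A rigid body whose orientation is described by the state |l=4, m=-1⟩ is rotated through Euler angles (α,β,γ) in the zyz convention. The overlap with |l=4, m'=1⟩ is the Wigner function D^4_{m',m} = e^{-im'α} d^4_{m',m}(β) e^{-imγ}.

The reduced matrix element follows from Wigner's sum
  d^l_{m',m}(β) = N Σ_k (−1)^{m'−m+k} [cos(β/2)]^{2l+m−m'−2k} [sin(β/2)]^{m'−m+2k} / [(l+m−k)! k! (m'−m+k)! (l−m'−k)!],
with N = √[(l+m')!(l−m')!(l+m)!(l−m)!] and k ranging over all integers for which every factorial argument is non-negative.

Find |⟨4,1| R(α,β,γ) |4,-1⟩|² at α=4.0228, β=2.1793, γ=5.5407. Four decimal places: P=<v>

P=0.1641

D^4_{1,-1}(4.0228,2.1793,5.5407) = e^{-i·1·4.0228}·d^4_{1,-1}(2.1793)·e^{-i·-1·5.5407}. Compute d first:
With c≡cos(β/2)=0.462796 and s≡sin(β/2)=0.886465, N=[120·6·6·120]^{1/2}=720.000000
Admissible k: 0..3 (factorial args all ≥0)
  k=0: (−1)^2·720.0000/(72)·0.4628^6·0.8865^2 = +0.077207
  k=1: (−1)^3·720.0000/(24)·0.4628^4·0.8865^4 = -0.849816
  k=2: (−1)^4·720.0000/(48)·0.4628^2·0.8865^6 = +1.558976
  k=3: (−1)^5·720.0000/(720)·0.4628^0·0.8865^8 = -0.381323
d^4_{1,-1}(2.1793) = +0.077207 -0.849816 +1.558976 -0.381323 = +0.405045
|D^4_{1,-1}|² = |d^4_{1,-1}(β)|² = (+0.405045)² = 0.164061 (the z-rotation phases have unit modulus)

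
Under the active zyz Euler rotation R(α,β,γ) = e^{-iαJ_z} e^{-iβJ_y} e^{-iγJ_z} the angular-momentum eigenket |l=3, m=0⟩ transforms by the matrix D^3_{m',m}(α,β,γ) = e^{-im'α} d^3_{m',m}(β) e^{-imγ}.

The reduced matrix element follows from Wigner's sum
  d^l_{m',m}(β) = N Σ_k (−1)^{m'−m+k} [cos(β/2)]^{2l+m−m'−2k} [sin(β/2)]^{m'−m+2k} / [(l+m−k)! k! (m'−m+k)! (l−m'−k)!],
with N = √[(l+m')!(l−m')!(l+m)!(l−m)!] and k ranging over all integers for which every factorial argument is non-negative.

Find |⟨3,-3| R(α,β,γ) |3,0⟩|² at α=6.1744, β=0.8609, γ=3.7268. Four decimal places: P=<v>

P=0.0595

D^3_{-3,0}(6.1744,0.8609,3.7268) = e^{-i·-3·6.1744}·d^3_{-3,0}(0.8609)·e^{-i·0·3.7268}. Compute d first:
Half-angle: c=0.908778, s=0.417280. N=√(1·720·6·6)=160.996894
k: max(0,(0)−(-3))=3 … min(3+(0),3−(-3))=3
  k=3: (−1)^0·160.9969/(36)·0.9088^3·0.4173^3 = +0.243877
d^3_{-3,0}(0.8609) = +0.243877
|D^3_{-3,0}|² = |d^3_{-3,0}(β)|² = (+0.243877)² = 0.059476 (the z-rotation phases have unit modulus)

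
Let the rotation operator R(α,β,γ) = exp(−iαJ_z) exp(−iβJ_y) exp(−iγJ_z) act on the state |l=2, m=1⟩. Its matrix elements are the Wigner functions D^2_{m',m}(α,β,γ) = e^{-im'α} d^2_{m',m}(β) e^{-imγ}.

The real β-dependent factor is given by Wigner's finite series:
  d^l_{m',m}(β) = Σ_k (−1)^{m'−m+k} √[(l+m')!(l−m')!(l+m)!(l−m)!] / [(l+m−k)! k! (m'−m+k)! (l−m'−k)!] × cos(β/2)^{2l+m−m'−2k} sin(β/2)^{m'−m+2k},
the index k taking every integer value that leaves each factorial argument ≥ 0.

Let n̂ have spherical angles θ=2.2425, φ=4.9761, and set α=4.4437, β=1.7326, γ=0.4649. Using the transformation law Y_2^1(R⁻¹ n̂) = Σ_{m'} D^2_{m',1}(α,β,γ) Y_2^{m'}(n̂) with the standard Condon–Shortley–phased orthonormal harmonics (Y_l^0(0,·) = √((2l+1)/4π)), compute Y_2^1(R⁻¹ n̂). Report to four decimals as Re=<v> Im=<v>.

Re=-0.3728 Im=-0.0760

Need the full column D^2_{m',1} for m'=−2..2 at α=4.4437, β=1.7326, γ=0.4649.
cos(β/2)=0.647650, sin(β/2)=0.761938
d^2_{-2,1}: single k=3 term ⇒ +0.572966;  D = -0.308476+0.482839i
d^2_{-1,1}: k∈[2..3] ⇒ +0.730535 -0.337037 = +0.393498;  D = -0.263463-0.292281i
d^2_{0,1}: k∈[1..2] ⇒ +0.507010 -0.701738 = -0.194728;  D = -0.174060+0.087303i
d^2_{1,1}: k∈[0..1] ⇒ +0.175939 -0.730535 = -0.554597;  D = -0.108121-0.543955i
d^2_{2,1}: single k=0 term ⇒ -0.413972;  D = +0.412885+0.029978i
Y_2^{m'}(θ=2.2425,φ=4.9761) and Σ D·Y over m':
  (-0.3085+0.4828i)·(-0.2045+0.1191i)  (-0.2635-0.2923i)·(-0.0981-0.3633i)  (-0.1741+0.0873i)·(+0.0510+0.0000i)  (-0.1081-0.5440i)·(+0.0981-0.3633i)  (+0.4129+0.0300i)·(-0.2045-0.1191i)
Y_2^1(R⁻¹ n̂) = -0.372767-0.076035i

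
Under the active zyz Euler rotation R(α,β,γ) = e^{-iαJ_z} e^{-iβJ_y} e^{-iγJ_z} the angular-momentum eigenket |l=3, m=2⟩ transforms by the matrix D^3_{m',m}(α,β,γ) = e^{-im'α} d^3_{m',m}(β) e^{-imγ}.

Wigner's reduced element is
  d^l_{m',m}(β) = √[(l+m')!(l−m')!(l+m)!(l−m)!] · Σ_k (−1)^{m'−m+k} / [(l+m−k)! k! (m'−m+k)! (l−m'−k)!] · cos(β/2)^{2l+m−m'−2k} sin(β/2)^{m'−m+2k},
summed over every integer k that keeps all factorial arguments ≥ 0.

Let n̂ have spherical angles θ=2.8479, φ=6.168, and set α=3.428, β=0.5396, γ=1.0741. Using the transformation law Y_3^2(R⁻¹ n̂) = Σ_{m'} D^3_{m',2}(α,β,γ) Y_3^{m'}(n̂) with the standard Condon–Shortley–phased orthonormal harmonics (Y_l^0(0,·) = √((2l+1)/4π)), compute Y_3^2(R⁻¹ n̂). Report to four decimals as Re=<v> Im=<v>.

Re=-0.0187 Im=0.0782

Need the full column D^3_{m',2} for m'=−3..3 at α=3.428, β=0.5396, γ=1.0741.
cos(β/2)=0.963824, sin(β/2)=0.266539
d^3_{-3,2}: single k=5 term ⇒ +0.003176;  D = -0.000883+0.003051i
d^3_{-2,2}: k∈[4..5] ⇒ +0.023443 -0.000359 = +0.023084;  D = -0.000106-0.023084i
d^3_{-1,2}: k∈[3..4] ⇒ +0.107227 -0.004100 = +0.103127;  D = +0.029588+0.098791i
d^3_{0,2}: k∈[2..3] ⇒ +0.335794 -0.025680 = +0.310113;  D = -0.169276-0.259839i
d^3_{1,2}: k∈[1..2] ⇒ +0.701051 -0.107227 = +0.593824;  D = +0.451498+0.385715i
d^3_{2,2}: k∈[0..1] ⇒ +0.801654 -0.306536 = +0.495118;  D = -0.451970-0.202151i
d^3_{3,2}: single k=0 term ⇒ -0.543032;  D = -0.538151-0.072640i
Y_3^{m'}(θ=2.8479,φ=6.168) and Σ D·Y over m':
  (-0.0009+0.0031i)·(+0.0095+0.0034i)  (-0.0001-0.0231i)·(-0.0798-0.0187i)  (+0.0296+0.0988i)·(+0.3328+0.0385i)  (-0.1693-0.2598i)·(-0.5647+0.0000i)  (+0.4515+0.3857i)·(-0.3328+0.0385i)  (-0.4520-0.2022i)·(-0.0798+0.0187i)  (-0.5382-0.0726i)·(-0.0095+0.0034i)
Y_3^2(R⁻¹ n̂) = -0.018687+0.078162i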